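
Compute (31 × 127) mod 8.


31 × 127 = 3937
3937 mod 8 = 1


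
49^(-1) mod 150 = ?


Use the extended Euclidean algorithm on (150, 49); each row r = 150*s + 49*t:
r=150, s=1, t=0
r=49, s=0, t=1
q=3: r=3, s=1, t=-3   [150*(1) + 49*(-3) = 3]
q=16: r=1, s=-16, t=49   [150*(-16) + 49*(49) = 1]
q=3: r=0, s=49, t=-150   [150*(49) + 49*(-150) = 0]
GCD = 1 with t = 49, so 49*(49) ≡ 1 (mod 150)
Inverse = 49 mod 150 = 49
Check: 49 * 49 = 2401 ≡ 1 (mod 150)

49^(-1) ≡ 49 (mod 150)


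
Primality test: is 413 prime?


413 / 7 = 59 (exact division)
413 is NOT prime.

No, 413 is not prime


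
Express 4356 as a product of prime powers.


4356 / 2 = 2178
2178 / 2 = 1089
1089 / 3 = 363
363 / 3 = 121
121 / 11 = 11
11 / 11 = 1
4356 = 2^2 × 3^2 × 11^2


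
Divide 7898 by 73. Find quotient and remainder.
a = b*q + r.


7898 = 73 * 108 + 14
Check: 7884 + 14 = 7898

q = 108, r = 14


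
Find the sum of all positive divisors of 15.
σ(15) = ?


Divisors of 15: 1, 3, 5, 15
Sum = 1 + 3 + 5 + 15 = 24

σ(15) = 24


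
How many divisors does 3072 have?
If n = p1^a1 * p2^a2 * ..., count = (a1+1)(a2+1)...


3072 = 2^10 × 3^1
d(3072) = (10+1) × (1+1) = 22

22 divisors


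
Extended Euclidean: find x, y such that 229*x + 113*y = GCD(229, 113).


Tabular extended Euclidean (each row: r = 229*s + 113*t):
r=229, s=1, t=0
r=113, s=0, t=1
q=2: r=3, s=1, t=-2   [229*(1) + 113*(-2) = 3]
q=37: r=2, s=-37, t=75   [229*(-37) + 113*(75) = 2]
q=1: r=1, s=38, t=-77   [229*(38) + 113*(-77) = 1]
q=2: r=0, s=-113, t=229   [229*(-113) + 113*(229) = 0]
GCD = 1; from the row with r=1: x=38, y=-77
Check: 229*(38) + 113*(-77) = 8702 - 8701 = 1

GCD = 1, x = 38, y = -77


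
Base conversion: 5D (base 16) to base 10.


5D (base 16) = 93 (decimal)
93 (decimal) = 93 (base 10)


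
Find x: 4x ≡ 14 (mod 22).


GCD(4, 22) = 2 divides 14
Divide: 2x ≡ 7 (mod 11)
x ≡ 9 (mod 11)


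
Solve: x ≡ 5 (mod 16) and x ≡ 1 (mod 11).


M = 16*11 = 176
M1 = M/16 = 11, M2 = M/11 = 16
M1^(-1) mod 16 = 3, M2^(-1) mod 11 = 9
x = 5*11*3 + 1*16*9 = 309
309 mod 176 = 133
Check: 133 mod 16 = 5 ✓, 133 mod 11 = 1 ✓

x ≡ 133 (mod 176)


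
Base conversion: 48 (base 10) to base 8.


48 (base 10) = 48 (decimal)
48 (decimal) = 60 (base 8)


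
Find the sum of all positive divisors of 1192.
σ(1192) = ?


Divisors of 1192: 1, 2, 4, 8, 149, 298, 596, 1192
Sum = 1 + 2 + 4 + 8 + 149 + 298 + 596 + 1192 = 2250

σ(1192) = 2250


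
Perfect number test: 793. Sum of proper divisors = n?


Proper divisors of 793: 1, 13, 61
Sum = 1 + 13 + 61 = 75

No, 793 is not perfect (75 ≠ 793)


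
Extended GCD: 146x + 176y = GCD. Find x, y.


Tabular extended Euclidean (each row: r = 146*s + 176*t):
r=146, s=1, t=0
r=176, s=0, t=1
q=0: r=146, s=1, t=0   [146*(1) + 176*(0) = 146]
q=1: r=30, s=-1, t=1   [146*(-1) + 176*(1) = 30]
q=4: r=26, s=5, t=-4   [146*(5) + 176*(-4) = 26]
q=1: r=4, s=-6, t=5   [146*(-6) + 176*(5) = 4]
q=6: r=2, s=41, t=-34   [146*(41) + 176*(-34) = 2]
q=2: r=0, s=-88, t=73   [146*(-88) + 176*(73) = 0]
GCD = 2; from the row with r=2: x=41, y=-34
Check: 146*(41) + 176*(-34) = 5986 - 5984 = 2

GCD = 2, x = 41, y = -34


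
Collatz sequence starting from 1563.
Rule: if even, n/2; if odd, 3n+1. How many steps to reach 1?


1563 → 4690 → 2345 → 7036 → 3518 → 1759 → 5278 → 2639 → 7918 → 3959 → 11878 → 5939 → 17818 → 8909 → 26728 → 13364 → 6682 → 3341 → 10024 → 5012 → 2506 → 1253 → 3760 → 1880 → 940 → 470 → 235 → 706 → 353 → 1060 → 530 → 265 → 796 → 398 → 199 → 598 → 299 → 898 → 449 → 1348 → 674 → 337 → 1012 → 506 → 253 → 760 → 380 → 190 → 95 → 286 → 143 → 430 → 215 → 646 → 323 → 970 → 485 → 1456 → 728 → 364 → 182 → 91 → 274 → 137 → 412 → 206 → 103 → 310 → 155 → 466 → 233 → 700 → 350 → 175 → 526 → 263 → 790 → 395 → 1186 → 593 → 1780 → 890 → 445 → 1336 → 668 → 334 → 167 → 502 → 251 → 754 → 377 → 1132 → 566 → 283 → 850 → 425 → 1276 → 638 → 319 → 958 → 479 → 1438 → 719 → 2158 → 1079 → 3238 → 1619 → 4858 → 2429 → 7288 → 3644 → 1822 → 911 → 2734 → 1367 → 4102 → 2051 → 6154 → 3077 → 9232 → 4616 → 2308 → 1154 → 577 → 1732 → 866 → 433 → 1300 → 650 → 325 → 976 → 488 → 244 → 122 → 61 → 184 → 92 → 46 → 23 → 70 → 35 → 106 → 53 → 160 → 80 → 40 → 20 → 10 → 5 → 16 → 8 → 4 → 2 → 1
Total steps = 153

153 steps


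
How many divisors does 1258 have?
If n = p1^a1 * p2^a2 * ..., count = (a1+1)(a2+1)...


1258 = 2^1 × 17^1 × 37^1
d(1258) = (1+1) × (1+1) × (1+1) = 8

8 divisors


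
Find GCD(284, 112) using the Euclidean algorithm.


284 = 2 * 112 + 60
112 = 1 * 60 + 52
60 = 1 * 52 + 8
52 = 6 * 8 + 4
8 = 2 * 4 + 0
GCD = 4


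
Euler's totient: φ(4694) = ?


4694 = 2 × 2347
Prime factors: 2, 2347
φ(4694) = 4694 × (1-1/2) × (1-1/2347)
= 4694 × 1/2 × 2346/2347 = 2346

φ(4694) = 2346


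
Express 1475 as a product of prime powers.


1475 / 5 = 295
295 / 5 = 59
59 / 59 = 1
1475 = 5^2 × 59


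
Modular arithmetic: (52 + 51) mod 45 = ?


52 + 51 = 103
103 mod 45 = 13


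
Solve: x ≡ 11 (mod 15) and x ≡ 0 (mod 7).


M = 15*7 = 105
M1 = M/15 = 7, M2 = M/7 = 15
M1^(-1) mod 15 = 13, M2^(-1) mod 7 = 1
x = 11*7*13 + 0*15*1 = 1001
1001 mod 105 = 56
Check: 56 mod 15 = 11 ✓, 56 mod 7 = 0 ✓

x ≡ 56 (mod 105)


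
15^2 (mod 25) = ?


15^1 mod 25 = 15
15^2 mod 25 = 0


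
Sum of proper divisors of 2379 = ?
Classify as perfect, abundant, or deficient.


Proper divisors: 1, 3, 13, 39, 61, 183, 793
Sum = 1 + 3 + 13 + 39 + 61 + 183 + 793 = 1093
1093 < 2379 → deficient

s(2379) = 1093 (deficient)


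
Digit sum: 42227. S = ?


4 + 2 + 2 + 2 + 7 = 17


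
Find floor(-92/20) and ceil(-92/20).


-92/20 = -4.6000
floor = -5
ceil = -4

floor = -5, ceil = -4


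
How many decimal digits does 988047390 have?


988047390 has 9 digits in base 10
floor(log10(988047390)) + 1 = floor(8.9948) + 1 = 9

9 digits (base 10)


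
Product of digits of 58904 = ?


5 × 8 × 9 × 0 × 4 = 0


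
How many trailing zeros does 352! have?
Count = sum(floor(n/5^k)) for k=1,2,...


floor(352/5) = 70
floor(352/25) = 14
floor(352/125) = 2
Total = 86

86 trailing zeros


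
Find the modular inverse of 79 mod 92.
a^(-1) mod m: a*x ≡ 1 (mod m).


Use the extended Euclidean algorithm on (92, 79); each row r = 92*s + 79*t:
r=92, s=1, t=0
r=79, s=0, t=1
q=1: r=13, s=1, t=-1   [92*(1) + 79*(-1) = 13]
q=6: r=1, s=-6, t=7   [92*(-6) + 79*(7) = 1]
q=13: r=0, s=79, t=-92   [92*(79) + 79*(-92) = 0]
GCD = 1 with t = 7, so 79*(7) ≡ 1 (mod 92)
Inverse = 7 mod 92 = 7
Check: 79 * 7 = 553 ≡ 1 (mod 92)

79^(-1) ≡ 7 (mod 92)


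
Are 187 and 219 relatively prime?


Euclidean algorithm:
219 = 1 * 187 + 32
187 = 5 * 32 + 27
32 = 1 * 27 + 5
27 = 5 * 5 + 2
5 = 2 * 2 + 1
2 = 2 * 1 + 0
GCD(187, 219) = 1

Yes, coprime (GCD = 1)


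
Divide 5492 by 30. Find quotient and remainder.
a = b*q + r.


5492 = 30 * 183 + 2
Check: 5490 + 2 = 5492

q = 183, r = 2


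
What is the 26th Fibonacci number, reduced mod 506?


F(k) mod 506 for k=1..26:
1, 1, 2, 3, 5, 8, 13, 21, 34, 55, 89, 144, 233, 377, 104, 481, 79, 54, 133, 187, 320, 1, 321, 322, 137, 459
F(26) mod 506 = 459


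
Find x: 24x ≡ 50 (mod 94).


GCD(24, 94) = 2 divides 50
Divide: 12x ≡ 25 (mod 47)
x ≡ 6 (mod 47)


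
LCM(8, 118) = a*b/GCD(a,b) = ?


GCD(8, 118) = 2
LCM = 8*118/2 = 944/2 = 472

LCM = 472


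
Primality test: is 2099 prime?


Check divisors up to sqrt(2099) = 45.8148
No divisors found.
2099 is prime.

Yes, 2099 is prime


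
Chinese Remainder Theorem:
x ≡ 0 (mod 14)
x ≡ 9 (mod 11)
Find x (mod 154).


M = 14*11 = 154
M1 = M/14 = 11, M2 = M/11 = 14
M1^(-1) mod 14 = 9, M2^(-1) mod 11 = 4
x = 0*11*9 + 9*14*4 = 504
504 mod 154 = 42
Check: 42 mod 14 = 0 ✓, 42 mod 11 = 9 ✓

x ≡ 42 (mod 154)


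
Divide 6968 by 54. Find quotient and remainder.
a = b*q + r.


6968 = 54 * 129 + 2
Check: 6966 + 2 = 6968

q = 129, r = 2


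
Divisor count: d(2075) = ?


2075 = 5^2 × 83^1
d(2075) = (2+1) × (1+1) = 6

6 divisors


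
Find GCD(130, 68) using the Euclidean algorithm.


130 = 1 * 68 + 62
68 = 1 * 62 + 6
62 = 10 * 6 + 2
6 = 3 * 2 + 0
GCD = 2


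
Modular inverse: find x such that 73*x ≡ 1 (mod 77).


Use the extended Euclidean algorithm on (77, 73); each row r = 77*s + 73*t:
r=77, s=1, t=0
r=73, s=0, t=1
q=1: r=4, s=1, t=-1   [77*(1) + 73*(-1) = 4]
q=18: r=1, s=-18, t=19   [77*(-18) + 73*(19) = 1]
q=4: r=0, s=73, t=-77   [77*(73) + 73*(-77) = 0]
GCD = 1 with t = 19, so 73*(19) ≡ 1 (mod 77)
Inverse = 19 mod 77 = 19
Check: 73 * 19 = 1387 ≡ 1 (mod 77)

73^(-1) ≡ 19 (mod 77)


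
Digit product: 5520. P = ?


5 × 5 × 2 × 0 = 0


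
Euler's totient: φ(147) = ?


147 = 3 × 7^2
Prime factors: 3, 7
φ(147) = 147 × (1-1/3) × (1-1/7)
= 147 × 2/3 × 6/7 = 84

φ(147) = 84


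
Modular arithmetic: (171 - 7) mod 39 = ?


171 - 7 = 164
164 mod 39 = 8


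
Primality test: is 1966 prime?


1966 / 2 = 983 (exact division)
1966 is NOT prime.

No, 1966 is not prime


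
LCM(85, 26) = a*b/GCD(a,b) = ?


GCD(85, 26) = 1
LCM = 85*26/1 = 2210/1 = 2210

LCM = 2210


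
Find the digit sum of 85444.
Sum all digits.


8 + 5 + 4 + 4 + 4 = 25


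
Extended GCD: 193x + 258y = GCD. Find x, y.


Tabular extended Euclidean (each row: r = 193*s + 258*t):
r=193, s=1, t=0
r=258, s=0, t=1
q=0: r=193, s=1, t=0   [193*(1) + 258*(0) = 193]
q=1: r=65, s=-1, t=1   [193*(-1) + 258*(1) = 65]
q=2: r=63, s=3, t=-2   [193*(3) + 258*(-2) = 63]
q=1: r=2, s=-4, t=3   [193*(-4) + 258*(3) = 2]
q=31: r=1, s=127, t=-95   [193*(127) + 258*(-95) = 1]
q=2: r=0, s=-258, t=193   [193*(-258) + 258*(193) = 0]
GCD = 1; from the row with r=1: x=127, y=-95
Check: 193*(127) + 258*(-95) = 24511 - 24510 = 1

GCD = 1, x = 127, y = -95


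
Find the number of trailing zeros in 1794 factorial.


floor(1794/5) = 358
floor(1794/25) = 71
floor(1794/125) = 14
floor(1794/625) = 2
Total = 445

445 trailing zeros


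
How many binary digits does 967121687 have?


967121687 in base 2 = 111001101001010001101100010111
Number of digits = 30

30 digits (base 2)


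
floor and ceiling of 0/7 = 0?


0/7 = 0
floor = 0
ceil = 0

floor = 0, ceil = 0


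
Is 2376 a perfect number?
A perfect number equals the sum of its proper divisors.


Proper divisors of 2376: 1, 2, 3, 4, 6, 8, 9, 11, 12, 18, 22, 24, 27, 33, 36, 44, 54, 66, 72, 88, 99, 108, 132, 198, 216, 264, 297, 396, 594, 792, 1188
Sum = 1 + 2 + 3 + 4 + 6 + 8 + 9 + 11 + 12 + 18 + 22 + 24 + 27 + 33 + 36 + 44 + 54 + 66 + 72 + 88 + 99 + 108 + 132 + 198 + 216 + 264 + 297 + 396 + 594 + 792 + 1188 = 4824

No, 2376 is not perfect (4824 ≠ 2376)


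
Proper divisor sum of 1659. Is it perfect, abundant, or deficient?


Proper divisors: 1, 3, 7, 21, 79, 237, 553
Sum = 1 + 3 + 7 + 21 + 79 + 237 + 553 = 901
901 < 1659 → deficient

s(1659) = 901 (deficient)


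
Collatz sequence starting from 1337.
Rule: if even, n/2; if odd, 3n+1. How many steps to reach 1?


1337 → 4012 → 2006 → 1003 → 3010 → 1505 → 4516 → 2258 → 1129 → 3388 → 1694 → 847 → 2542 → 1271 → 3814 → 1907 → 5722 → 2861 → 8584 → 4292 → 2146 → 1073 → 3220 → 1610 → 805 → 2416 → 1208 → 604 → 302 → 151 → 454 → 227 → 682 → 341 → 1024 → 512 → 256 → 128 → 64 → 32 → 16 → 8 → 4 → 2 → 1
Total steps = 44

44 steps


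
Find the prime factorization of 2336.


2336 / 2 = 1168
1168 / 2 = 584
584 / 2 = 292
292 / 2 = 146
146 / 2 = 73
73 / 73 = 1
2336 = 2^5 × 73


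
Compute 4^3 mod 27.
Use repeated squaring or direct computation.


4^1 mod 27 = 4
4^2 mod 27 = 16
4^3 mod 27 = 10


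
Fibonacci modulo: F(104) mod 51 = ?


F(k) mod 51 for k=1..104:
1, 1, 2, 3, 5, 8, 13, 21, 34, 4, 38, 42, 29, 20, 49, 18, 16, 34, 50, 33, 32, 14, 46, 9, 4, 13, 17, 30, 47, 26, 22, 48, 19, 16, 35, 0, 35, 35, 19, 3, 22, 25, 47, 21, 17, 38, 4, 42, 46, 37, 32, 18, 50, 17, 16, 33, 49, 31, 29, 9, 38, 47, 34, 30, 13, 43, 5, 48, 2, 50, 1, 0, 1, 1, 2, 3, 5, 8, 13, 21, 34, 4, 38, 42, 29, 20, 49, 18, 16, 34, 50, 33, 32, 14, 46, 9, 4, 13, 17, 30, 47, 26, 22, 48
F(104) mod 51 = 48


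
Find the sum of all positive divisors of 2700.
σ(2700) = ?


Divisors of 2700: 1, 2, 3, 4, 5, 6, 9, 10, 12, 15, 18, 20, 25, 27, 30, 36, 45, 50, 54, 60, 75, 90, 100, 108, 135, 150, 180, 225, 270, 300, 450, 540, 675, 900, 1350, 2700
Sum = 1 + 2 + 3 + 4 + 5 + 6 + 9 + 10 + 12 + 15 + 18 + 20 + 25 + 27 + 30 + 36 + 45 + 50 + 54 + 60 + 75 + 90 + 100 + 108 + 135 + 150 + 180 + 225 + 270 + 300 + 450 + 540 + 675 + 900 + 1350 + 2700 = 8680

σ(2700) = 8680


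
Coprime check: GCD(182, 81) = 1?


Euclidean algorithm:
182 = 2 * 81 + 20
81 = 4 * 20 + 1
20 = 20 * 1 + 0
GCD(182, 81) = 1

Yes, coprime (GCD = 1)


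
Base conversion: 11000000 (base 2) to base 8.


11000000 (base 2) = 192 (decimal)
192 (decimal) = 300 (base 8)


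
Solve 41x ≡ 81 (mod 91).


GCD(41, 91) = 1, unique solution
a^(-1) mod 91 = 20
x = 20 * 81 mod 91 = 73

x ≡ 73 (mod 91)


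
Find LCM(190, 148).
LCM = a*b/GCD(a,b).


GCD(190, 148) = 2
LCM = 190*148/2 = 28120/2 = 14060

LCM = 14060


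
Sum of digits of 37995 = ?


3 + 7 + 9 + 9 + 5 = 33


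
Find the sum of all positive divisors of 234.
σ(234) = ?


Divisors of 234: 1, 2, 3, 6, 9, 13, 18, 26, 39, 78, 117, 234
Sum = 1 + 2 + 3 + 6 + 9 + 13 + 18 + 26 + 39 + 78 + 117 + 234 = 546

σ(234) = 546


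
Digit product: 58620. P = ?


5 × 8 × 6 × 2 × 0 = 0


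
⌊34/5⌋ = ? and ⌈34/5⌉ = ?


34/5 = 6.8000
floor = 6
ceil = 7

floor = 6, ceil = 7


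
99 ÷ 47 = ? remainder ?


99 = 47 * 2 + 5
Check: 94 + 5 = 99

q = 2, r = 5


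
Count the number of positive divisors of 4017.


4017 = 3^1 × 13^1 × 103^1
d(4017) = (1+1) × (1+1) × (1+1) = 8

8 divisors


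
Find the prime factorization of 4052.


4052 / 2 = 2026
2026 / 2 = 1013
1013 / 1013 = 1
4052 = 2^2 × 1013


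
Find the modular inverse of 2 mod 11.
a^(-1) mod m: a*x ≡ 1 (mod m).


Use the extended Euclidean algorithm on (11, 2); each row r = 11*s + 2*t:
r=11, s=1, t=0
r=2, s=0, t=1
q=5: r=1, s=1, t=-5   [11*(1) + 2*(-5) = 1]
q=2: r=0, s=-2, t=11   [11*(-2) + 2*(11) = 0]
GCD = 1 with t = -5, so 2*(-5) ≡ 1 (mod 11)
Inverse = -5 mod 11 = 6
Check: 2 * 6 = 12 ≡ 1 (mod 11)

2^(-1) ≡ 6 (mod 11)


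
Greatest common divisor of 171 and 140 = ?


171 = 1 * 140 + 31
140 = 4 * 31 + 16
31 = 1 * 16 + 15
16 = 1 * 15 + 1
15 = 15 * 1 + 0
GCD = 1


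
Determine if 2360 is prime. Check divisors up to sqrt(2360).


2360 / 2 = 1180 (exact division)
2360 is NOT prime.

No, 2360 is not prime


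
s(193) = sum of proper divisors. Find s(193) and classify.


Proper divisors: 1
Sum = 1 = 1
1 < 193 → deficient

s(193) = 1 (deficient)


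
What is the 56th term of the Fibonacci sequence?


Sequence: 1, 1, 2, 3, 5, 8, 13, 21, 34, 55, 89, 144, 233, 377, 610, 987, 1597, 2584, 4181, 6765, 10946, 17711, 28657, 46368, 75025, 121393, 196418, 317811, 514229, 832040, 1346269, 2178309, 3524578, 5702887, 9227465, 14930352, 24157817, 39088169, 63245986, 102334155, 165580141, 267914296, 433494437, 701408733, 1134903170, 1836311903, 2971215073, 4807526976, 7778742049, 12586269025, 20365011074, 32951280099, 53316291173, 86267571272, 139583862445, 225851433717
F(56) = 225851433717


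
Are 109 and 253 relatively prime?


Euclidean algorithm:
253 = 2 * 109 + 35
109 = 3 * 35 + 4
35 = 8 * 4 + 3
4 = 1 * 3 + 1
3 = 3 * 1 + 0
GCD(109, 253) = 1

Yes, coprime (GCD = 1)


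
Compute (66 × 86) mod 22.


66 × 86 = 5676
5676 mod 22 = 0


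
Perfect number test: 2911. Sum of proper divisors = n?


Proper divisors of 2911: 1, 41, 71
Sum = 1 + 41 + 71 = 113

No, 2911 is not perfect (113 ≠ 2911)


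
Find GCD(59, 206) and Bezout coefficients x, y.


Tabular extended Euclidean (each row: r = 59*s + 206*t):
r=59, s=1, t=0
r=206, s=0, t=1
q=0: r=59, s=1, t=0   [59*(1) + 206*(0) = 59]
q=3: r=29, s=-3, t=1   [59*(-3) + 206*(1) = 29]
q=2: r=1, s=7, t=-2   [59*(7) + 206*(-2) = 1]
q=29: r=0, s=-206, t=59   [59*(-206) + 206*(59) = 0]
GCD = 1; from the row with r=1: x=7, y=-2
Check: 59*(7) + 206*(-2) = 413 - 412 = 1

GCD = 1, x = 7, y = -2


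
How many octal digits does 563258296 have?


563258296 in base 8 = 4144521670
Number of digits = 10

10 digits (base 8)


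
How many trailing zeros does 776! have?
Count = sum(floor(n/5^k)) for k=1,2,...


floor(776/5) = 155
floor(776/25) = 31
floor(776/125) = 6
floor(776/625) = 1
Total = 193

193 trailing zeros


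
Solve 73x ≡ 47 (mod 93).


GCD(73, 93) = 1, unique solution
a^(-1) mod 93 = 79
x = 79 * 47 mod 93 = 86

x ≡ 86 (mod 93)


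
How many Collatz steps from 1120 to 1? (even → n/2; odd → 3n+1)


1120 → 560 → 280 → 140 → 70 → 35 → 106 → 53 → 160 → 80 → 40 → 20 → 10 → 5 → 16 → 8 → 4 → 2 → 1
Total steps = 18

18 steps


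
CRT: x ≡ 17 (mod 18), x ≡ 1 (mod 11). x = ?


M = 18*11 = 198
M1 = M/18 = 11, M2 = M/11 = 18
M1^(-1) mod 18 = 5, M2^(-1) mod 11 = 8
x = 17*11*5 + 1*18*8 = 1079
1079 mod 198 = 89
Check: 89 mod 18 = 17 ✓, 89 mod 11 = 1 ✓

x ≡ 89 (mod 198)


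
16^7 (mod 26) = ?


16^1 mod 26 = 16
16^2 mod 26 = 22
16^3 mod 26 = 14
16^4 mod 26 = 16
16^5 mod 26 = 22
16^6 mod 26 = 14
16^7 mod 26 = 16


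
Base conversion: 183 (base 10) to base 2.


183 (base 10) = 183 (decimal)
183 (decimal) = 10110111 (base 2)


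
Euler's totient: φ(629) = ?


629 = 17 × 37
Prime factors: 17, 37
φ(629) = 629 × (1-1/17) × (1-1/37)
= 629 × 16/17 × 36/37 = 576

φ(629) = 576


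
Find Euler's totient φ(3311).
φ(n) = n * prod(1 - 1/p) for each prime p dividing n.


3311 = 7 × 11 × 43
Prime factors: 7, 11, 43
φ(3311) = 3311 × (1-1/7) × (1-1/11) × (1-1/43)
= 3311 × 6/7 × 10/11 × 42/43 = 2520

φ(3311) = 2520


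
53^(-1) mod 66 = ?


Use the extended Euclidean algorithm on (66, 53); each row r = 66*s + 53*t:
r=66, s=1, t=0
r=53, s=0, t=1
q=1: r=13, s=1, t=-1   [66*(1) + 53*(-1) = 13]
q=4: r=1, s=-4, t=5   [66*(-4) + 53*(5) = 1]
q=13: r=0, s=53, t=-66   [66*(53) + 53*(-66) = 0]
GCD = 1 with t = 5, so 53*(5) ≡ 1 (mod 66)
Inverse = 5 mod 66 = 5
Check: 53 * 5 = 265 ≡ 1 (mod 66)

53^(-1) ≡ 5 (mod 66)


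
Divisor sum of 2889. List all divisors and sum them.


Divisors of 2889: 1, 3, 9, 27, 107, 321, 963, 2889
Sum = 1 + 3 + 9 + 27 + 107 + 321 + 963 + 2889 = 4320

σ(2889) = 4320


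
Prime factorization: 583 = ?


583 / 11 = 53
53 / 53 = 1
583 = 11 × 53


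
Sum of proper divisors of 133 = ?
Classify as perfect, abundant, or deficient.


Proper divisors: 1, 7, 19
Sum = 1 + 7 + 19 = 27
27 < 133 → deficient

s(133) = 27 (deficient)


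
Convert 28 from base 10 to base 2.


28 (base 10) = 28 (decimal)
28 (decimal) = 11100 (base 2)


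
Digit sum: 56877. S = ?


5 + 6 + 8 + 7 + 7 = 33


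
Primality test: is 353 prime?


Check divisors up to sqrt(353) = 18.7883
No divisors found.
353 is prime.

Yes, 353 is prime


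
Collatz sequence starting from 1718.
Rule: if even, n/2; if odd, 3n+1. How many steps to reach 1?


1718 → 859 → 2578 → 1289 → 3868 → 1934 → 967 → 2902 → 1451 → 4354 → 2177 → 6532 → 3266 → 1633 → 4900 → 2450 → 1225 → 3676 → 1838 → 919 → 2758 → 1379 → 4138 → 2069 → 6208 → 3104 → 1552 → 776 → 388 → 194 → 97 → 292 → 146 → 73 → 220 → 110 → 55 → 166 → 83 → 250 → 125 → 376 → 188 → 94 → 47 → 142 → 71 → 214 → 107 → 322 → 161 → 484 → 242 → 121 → 364 → 182 → 91 → 274 → 137 → 412 → 206 → 103 → 310 → 155 → 466 → 233 → 700 → 350 → 175 → 526 → 263 → 790 → 395 → 1186 → 593 → 1780 → 890 → 445 → 1336 → 668 → 334 → 167 → 502 → 251 → 754 → 377 → 1132 → 566 → 283 → 850 → 425 → 1276 → 638 → 319 → 958 → 479 → 1438 → 719 → 2158 → 1079 → 3238 → 1619 → 4858 → 2429 → 7288 → 3644 → 1822 → 911 → 2734 → 1367 → 4102 → 2051 → 6154 → 3077 → 9232 → 4616 → 2308 → 1154 → 577 → 1732 → 866 → 433 → 1300 → 650 → 325 → 976 → 488 → 244 → 122 → 61 → 184 → 92 → 46 → 23 → 70 → 35 → 106 → 53 → 160 → 80 → 40 → 20 → 10 → 5 → 16 → 8 → 4 → 2 → 1
Total steps = 148

148 steps


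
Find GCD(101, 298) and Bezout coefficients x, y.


Tabular extended Euclidean (each row: r = 101*s + 298*t):
r=101, s=1, t=0
r=298, s=0, t=1
q=0: r=101, s=1, t=0   [101*(1) + 298*(0) = 101]
q=2: r=96, s=-2, t=1   [101*(-2) + 298*(1) = 96]
q=1: r=5, s=3, t=-1   [101*(3) + 298*(-1) = 5]
q=19: r=1, s=-59, t=20   [101*(-59) + 298*(20) = 1]
q=5: r=0, s=298, t=-101   [101*(298) + 298*(-101) = 0]
GCD = 1; from the row with r=1: x=-59, y=20
Check: 101*(-59) + 298*(20) = -5959 + 5960 = 1

GCD = 1, x = -59, y = 20


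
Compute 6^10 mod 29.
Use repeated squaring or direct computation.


6^1 mod 29 = 6
6^2 mod 29 = 7
6^3 mod 29 = 13
6^4 mod 29 = 20
6^5 mod 29 = 4
6^6 mod 29 = 24
6^7 mod 29 = 28
6^8 mod 29 = 23
6^9 mod 29 = 22
6^10 mod 29 = 16


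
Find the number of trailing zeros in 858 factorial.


floor(858/5) = 171
floor(858/25) = 34
floor(858/125) = 6
floor(858/625) = 1
Total = 212

212 trailing zeros


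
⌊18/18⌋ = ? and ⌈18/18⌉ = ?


18/18 = 1.0000
floor = 1
ceil = 1

floor = 1, ceil = 1


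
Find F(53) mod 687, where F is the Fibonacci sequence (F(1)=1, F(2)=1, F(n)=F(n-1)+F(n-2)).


F(k) mod 687 for k=1..53:
1, 1, 2, 3, 5, 8, 13, 21, 34, 55, 89, 144, 233, 377, 610, 300, 223, 523, 59, 582, 641, 536, 490, 339, 142, 481, 623, 417, 353, 83, 436, 519, 268, 100, 368, 468, 149, 617, 79, 9, 88, 97, 185, 282, 467, 62, 529, 591, 433, 337, 83, 420, 503
F(53) mod 687 = 503


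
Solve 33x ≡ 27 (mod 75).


GCD(33, 75) = 3 divides 27
Divide: 11x ≡ 9 (mod 25)
x ≡ 19 (mod 25)


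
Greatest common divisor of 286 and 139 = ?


286 = 2 * 139 + 8
139 = 17 * 8 + 3
8 = 2 * 3 + 2
3 = 1 * 2 + 1
2 = 2 * 1 + 0
GCD = 1


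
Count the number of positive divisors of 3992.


3992 = 2^3 × 499^1
d(3992) = (3+1) × (1+1) = 8

8 divisors


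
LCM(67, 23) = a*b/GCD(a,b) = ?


GCD(67, 23) = 1
LCM = 67*23/1 = 1541/1 = 1541

LCM = 1541


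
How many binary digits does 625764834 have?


625764834 in base 2 = 100101010011000110100111100010
Number of digits = 30

30 digits (base 2)


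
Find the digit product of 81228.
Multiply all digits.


8 × 1 × 2 × 2 × 8 = 256


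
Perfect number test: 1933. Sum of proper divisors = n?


Proper divisors of 1933: 1
Sum = 1 = 1

No, 1933 is not perfect (1 ≠ 1933)


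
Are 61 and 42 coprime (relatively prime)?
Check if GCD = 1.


Euclidean algorithm:
61 = 1 * 42 + 19
42 = 2 * 19 + 4
19 = 4 * 4 + 3
4 = 1 * 3 + 1
3 = 3 * 1 + 0
GCD(61, 42) = 1

Yes, coprime (GCD = 1)


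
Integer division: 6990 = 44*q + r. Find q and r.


6990 = 44 * 158 + 38
Check: 6952 + 38 = 6990

q = 158, r = 38


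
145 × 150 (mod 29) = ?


145 × 150 = 21750
21750 mod 29 = 0


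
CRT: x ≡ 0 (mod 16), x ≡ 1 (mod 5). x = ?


M = 16*5 = 80
M1 = M/16 = 5, M2 = M/5 = 16
M1^(-1) mod 16 = 13, M2^(-1) mod 5 = 1
x = 0*5*13 + 1*16*1 = 16
16 mod 80 = 16
Check: 16 mod 16 = 0 ✓, 16 mod 5 = 1 ✓

x ≡ 16 (mod 80)


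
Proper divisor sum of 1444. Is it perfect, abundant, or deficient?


Proper divisors: 1, 2, 4, 19, 38, 76, 361, 722
Sum = 1 + 2 + 4 + 19 + 38 + 76 + 361 + 722 = 1223
1223 < 1444 → deficient

s(1444) = 1223 (deficient)


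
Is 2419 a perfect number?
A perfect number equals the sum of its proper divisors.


Proper divisors of 2419: 1, 41, 59
Sum = 1 + 41 + 59 = 101

No, 2419 is not perfect (101 ≠ 2419)


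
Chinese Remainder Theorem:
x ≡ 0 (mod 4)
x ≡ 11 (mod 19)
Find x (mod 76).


M = 4*19 = 76
M1 = M/4 = 19, M2 = M/19 = 4
M1^(-1) mod 4 = 3, M2^(-1) mod 19 = 5
x = 0*19*3 + 11*4*5 = 220
220 mod 76 = 68
Check: 68 mod 4 = 0 ✓, 68 mod 19 = 11 ✓

x ≡ 68 (mod 76)


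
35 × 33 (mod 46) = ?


35 × 33 = 1155
1155 mod 46 = 5


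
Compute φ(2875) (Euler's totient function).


2875 = 5^3 × 23
Prime factors: 5, 23
φ(2875) = 2875 × (1-1/5) × (1-1/23)
= 2875 × 4/5 × 22/23 = 2200

φ(2875) = 2200


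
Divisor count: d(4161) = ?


4161 = 3^1 × 19^1 × 73^1
d(4161) = (1+1) × (1+1) × (1+1) = 8

8 divisors


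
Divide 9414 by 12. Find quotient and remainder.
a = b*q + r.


9414 = 12 * 784 + 6
Check: 9408 + 6 = 9414

q = 784, r = 6


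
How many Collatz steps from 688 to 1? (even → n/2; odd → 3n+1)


688 → 344 → 172 → 86 → 43 → 130 → 65 → 196 → 98 → 49 → 148 → 74 → 37 → 112 → 56 → 28 → 14 → 7 → 22 → 11 → 34 → 17 → 52 → 26 → 13 → 40 → 20 → 10 → 5 → 16 → 8 → 4 → 2 → 1
Total steps = 33

33 steps


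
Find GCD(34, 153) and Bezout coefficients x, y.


Tabular extended Euclidean (each row: r = 34*s + 153*t):
r=34, s=1, t=0
r=153, s=0, t=1
q=0: r=34, s=1, t=0   [34*(1) + 153*(0) = 34]
q=4: r=17, s=-4, t=1   [34*(-4) + 153*(1) = 17]
q=2: r=0, s=9, t=-2   [34*(9) + 153*(-2) = 0]
GCD = 17; from the row with r=17: x=-4, y=1
Check: 34*(-4) + 153*(1) = -136 + 153 = 17

GCD = 17, x = -4, y = 1


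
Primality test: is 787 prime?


Check divisors up to sqrt(787) = 28.0535
No divisors found.
787 is prime.

Yes, 787 is prime


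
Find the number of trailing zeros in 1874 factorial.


floor(1874/5) = 374
floor(1874/25) = 74
floor(1874/125) = 14
floor(1874/625) = 2
Total = 464

464 trailing zeros


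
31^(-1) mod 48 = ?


Use the extended Euclidean algorithm on (48, 31); each row r = 48*s + 31*t:
r=48, s=1, t=0
r=31, s=0, t=1
q=1: r=17, s=1, t=-1   [48*(1) + 31*(-1) = 17]
q=1: r=14, s=-1, t=2   [48*(-1) + 31*(2) = 14]
q=1: r=3, s=2, t=-3   [48*(2) + 31*(-3) = 3]
q=4: r=2, s=-9, t=14   [48*(-9) + 31*(14) = 2]
q=1: r=1, s=11, t=-17   [48*(11) + 31*(-17) = 1]
q=2: r=0, s=-31, t=48   [48*(-31) + 31*(48) = 0]
GCD = 1 with t = -17, so 31*(-17) ≡ 1 (mod 48)
Inverse = -17 mod 48 = 31
Check: 31 * 31 = 961 ≡ 1 (mod 48)

31^(-1) ≡ 31 (mod 48)


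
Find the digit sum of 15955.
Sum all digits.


1 + 5 + 9 + 5 + 5 = 25


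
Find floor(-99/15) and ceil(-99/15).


-99/15 = -6.6000
floor = -7
ceil = -6

floor = -7, ceil = -6


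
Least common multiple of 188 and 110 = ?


GCD(188, 110) = 2
LCM = 188*110/2 = 20680/2 = 10340

LCM = 10340


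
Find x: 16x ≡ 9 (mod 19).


GCD(16, 19) = 1, unique solution
a^(-1) mod 19 = 6
x = 6 * 9 mod 19 = 16

x ≡ 16 (mod 19)


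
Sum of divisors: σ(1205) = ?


Divisors of 1205: 1, 5, 241, 1205
Sum = 1 + 5 + 241 + 1205 = 1452

σ(1205) = 1452


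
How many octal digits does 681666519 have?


681666519 in base 8 = 5050263727
Number of digits = 10

10 digits (base 8)


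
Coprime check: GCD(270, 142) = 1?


Euclidean algorithm:
270 = 1 * 142 + 128
142 = 1 * 128 + 14
128 = 9 * 14 + 2
14 = 7 * 2 + 0
GCD(270, 142) = 2

No, not coprime (GCD = 2)


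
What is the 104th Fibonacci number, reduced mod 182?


F(k) mod 182 for k=1..104:
1, 1, 2, 3, 5, 8, 13, 21, 34, 55, 89, 144, 51, 13, 64, 77, 141, 36, 177, 31, 26, 57, 83, 140, 41, 181, 40, 39, 79, 118, 15, 133, 148, 99, 65, 164, 47, 29, 76, 105, 181, 104, 103, 25, 128, 153, 99, 70, 169, 57, 44, 101, 145, 64, 27, 91, 118, 27, 145, 172, 135, 125, 78, 21, 99, 120, 37, 157, 12, 169, 181, 168, 167, 153, 138, 109, 65, 174, 57, 49, 106, 155, 79, 52, 131, 1, 132, 133, 83, 34, 117, 151, 86, 55, 141, 14, 155, 169, 142, 129, 89, 36, 125, 161
F(104) mod 182 = 161


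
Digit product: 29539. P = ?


2 × 9 × 5 × 3 × 9 = 2430


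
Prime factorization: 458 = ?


458 / 2 = 229
229 / 229 = 1
458 = 2 × 229


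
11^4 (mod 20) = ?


11^1 mod 20 = 11
11^2 mod 20 = 1
11^3 mod 20 = 11
11^4 mod 20 = 1


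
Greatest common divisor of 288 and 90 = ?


288 = 3 * 90 + 18
90 = 5 * 18 + 0
GCD = 18


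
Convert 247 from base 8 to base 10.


247 (base 8) = 167 (decimal)
167 (decimal) = 167 (base 10)


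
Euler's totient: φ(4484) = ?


4484 = 2^2 × 19 × 59
Prime factors: 2, 19, 59
φ(4484) = 4484 × (1-1/2) × (1-1/19) × (1-1/59)
= 4484 × 1/2 × 18/19 × 58/59 = 2088

φ(4484) = 2088


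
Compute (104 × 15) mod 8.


104 × 15 = 1560
1560 mod 8 = 0


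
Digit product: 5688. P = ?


5 × 6 × 8 × 8 = 1920


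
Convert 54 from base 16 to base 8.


54 (base 16) = 84 (decimal)
84 (decimal) = 124 (base 8)


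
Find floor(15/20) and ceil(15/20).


15/20 = 0.7500
floor = 0
ceil = 1

floor = 0, ceil = 1


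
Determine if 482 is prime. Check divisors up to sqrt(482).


482 / 2 = 241 (exact division)
482 is NOT prime.

No, 482 is not prime


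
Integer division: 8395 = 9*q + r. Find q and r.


8395 = 9 * 932 + 7
Check: 8388 + 7 = 8395

q = 932, r = 7


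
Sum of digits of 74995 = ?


7 + 4 + 9 + 9 + 5 = 34


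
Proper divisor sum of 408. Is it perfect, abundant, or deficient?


Proper divisors: 1, 2, 3, 4, 6, 8, 12, 17, 24, 34, 51, 68, 102, 136, 204
Sum = 1 + 2 + 3 + 4 + 6 + 8 + 12 + 17 + 24 + 34 + 51 + 68 + 102 + 136 + 204 = 672
672 > 408 → abundant

s(408) = 672 (abundant)


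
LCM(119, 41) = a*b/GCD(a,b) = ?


GCD(119, 41) = 1
LCM = 119*41/1 = 4879/1 = 4879

LCM = 4879


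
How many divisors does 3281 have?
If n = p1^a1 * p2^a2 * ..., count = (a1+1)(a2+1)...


3281 = 17^1 × 193^1
d(3281) = (1+1) × (1+1) = 4

4 divisors


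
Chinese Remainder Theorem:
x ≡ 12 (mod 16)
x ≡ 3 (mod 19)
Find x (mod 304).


M = 16*19 = 304
M1 = M/16 = 19, M2 = M/19 = 16
M1^(-1) mod 16 = 11, M2^(-1) mod 19 = 6
x = 12*19*11 + 3*16*6 = 2796
2796 mod 304 = 60
Check: 60 mod 16 = 12 ✓, 60 mod 19 = 3 ✓

x ≡ 60 (mod 304)


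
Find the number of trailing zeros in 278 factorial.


floor(278/5) = 55
floor(278/25) = 11
floor(278/125) = 2
Total = 68

68 trailing zeros


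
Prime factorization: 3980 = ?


3980 / 2 = 1990
1990 / 2 = 995
995 / 5 = 199
199 / 199 = 1
3980 = 2^2 × 5 × 199


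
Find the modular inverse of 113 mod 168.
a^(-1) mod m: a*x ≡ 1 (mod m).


Use the extended Euclidean algorithm on (168, 113); each row r = 168*s + 113*t:
r=168, s=1, t=0
r=113, s=0, t=1
q=1: r=55, s=1, t=-1   [168*(1) + 113*(-1) = 55]
q=2: r=3, s=-2, t=3   [168*(-2) + 113*(3) = 3]
q=18: r=1, s=37, t=-55   [168*(37) + 113*(-55) = 1]
q=3: r=0, s=-113, t=168   [168*(-113) + 113*(168) = 0]
GCD = 1 with t = -55, so 113*(-55) ≡ 1 (mod 168)
Inverse = -55 mod 168 = 113
Check: 113 * 113 = 12769 ≡ 1 (mod 168)

113^(-1) ≡ 113 (mod 168)


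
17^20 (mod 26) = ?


17^1 mod 26 = 17
17^2 mod 26 = 3
17^3 mod 26 = 25
17^4 mod 26 = 9
17^5 mod 26 = 23
17^6 mod 26 = 1
17^7 mod 26 = 17
17^8 mod 26 = 3
17^9 mod 26 = 25
17^10 mod 26 = 9
17^11 mod 26 = 23
17^12 mod 26 = 1
17^13 mod 26 = 17
17^14 mod 26 = 3
17^15 mod 26 = 25
17^16 mod 26 = 9
17^17 mod 26 = 23
17^18 mod 26 = 1
17^19 mod 26 = 17
17^20 mod 26 = 3


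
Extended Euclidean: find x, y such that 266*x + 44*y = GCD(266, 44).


Tabular extended Euclidean (each row: r = 266*s + 44*t):
r=266, s=1, t=0
r=44, s=0, t=1
q=6: r=2, s=1, t=-6   [266*(1) + 44*(-6) = 2]
q=22: r=0, s=-22, t=133   [266*(-22) + 44*(133) = 0]
GCD = 2; from the row with r=2: x=1, y=-6
Check: 266*(1) + 44*(-6) = 266 - 264 = 2

GCD = 2, x = 1, y = -6


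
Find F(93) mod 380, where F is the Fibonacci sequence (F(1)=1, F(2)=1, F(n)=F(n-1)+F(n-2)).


F(k) mod 380 for k=1..93:
1, 1, 2, 3, 5, 8, 13, 21, 34, 55, 89, 144, 233, 377, 230, 227, 77, 304, 1, 305, 306, 231, 157, 8, 165, 173, 338, 131, 89, 220, 309, 149, 78, 227, 305, 152, 77, 229, 306, 155, 81, 236, 317, 173, 110, 283, 13, 296, 309, 225, 154, 379, 153, 152, 305, 77, 2, 79, 81, 160, 241, 21, 262, 283, 165, 68, 233, 301, 154, 75, 229, 304, 153, 77, 230, 307, 157, 84, 241, 325, 186, 131, 317, 68, 5, 73, 78, 151, 229, 0, 229, 229, 78
F(93) mod 380 = 78


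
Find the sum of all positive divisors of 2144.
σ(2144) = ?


Divisors of 2144: 1, 2, 4, 8, 16, 32, 67, 134, 268, 536, 1072, 2144
Sum = 1 + 2 + 4 + 8 + 16 + 32 + 67 + 134 + 268 + 536 + 1072 + 2144 = 4284

σ(2144) = 4284


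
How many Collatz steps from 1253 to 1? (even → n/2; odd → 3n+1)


1253 → 3760 → 1880 → 940 → 470 → 235 → 706 → 353 → 1060 → 530 → 265 → 796 → 398 → 199 → 598 → 299 → 898 → 449 → 1348 → 674 → 337 → 1012 → 506 → 253 → 760 → 380 → 190 → 95 → 286 → 143 → 430 → 215 → 646 → 323 → 970 → 485 → 1456 → 728 → 364 → 182 → 91 → 274 → 137 → 412 → 206 → 103 → 310 → 155 → 466 → 233 → 700 → 350 → 175 → 526 → 263 → 790 → 395 → 1186 → 593 → 1780 → 890 → 445 → 1336 → 668 → 334 → 167 → 502 → 251 → 754 → 377 → 1132 → 566 → 283 → 850 → 425 → 1276 → 638 → 319 → 958 → 479 → 1438 → 719 → 2158 → 1079 → 3238 → 1619 → 4858 → 2429 → 7288 → 3644 → 1822 → 911 → 2734 → 1367 → 4102 → 2051 → 6154 → 3077 → 9232 → 4616 → 2308 → 1154 → 577 → 1732 → 866 → 433 → 1300 → 650 → 325 → 976 → 488 → 244 → 122 → 61 → 184 → 92 → 46 → 23 → 70 → 35 → 106 → 53 → 160 → 80 → 40 → 20 → 10 → 5 → 16 → 8 → 4 → 2 → 1
Total steps = 132

132 steps


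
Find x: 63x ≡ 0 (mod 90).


GCD(63, 90) = 9 divides 0
Divide: 7x ≡ 0 (mod 10)
x ≡ 0 (mod 10)


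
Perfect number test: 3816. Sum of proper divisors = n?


Proper divisors of 3816: 1, 2, 3, 4, 6, 8, 9, 12, 18, 24, 36, 53, 72, 106, 159, 212, 318, 424, 477, 636, 954, 1272, 1908
Sum = 1 + 2 + 3 + 4 + 6 + 8 + 9 + 12 + 18 + 24 + 36 + 53 + 72 + 106 + 159 + 212 + 318 + 424 + 477 + 636 + 954 + 1272 + 1908 = 6714

No, 3816 is not perfect (6714 ≠ 3816)


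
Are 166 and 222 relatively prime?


Euclidean algorithm:
222 = 1 * 166 + 56
166 = 2 * 56 + 54
56 = 1 * 54 + 2
54 = 27 * 2 + 0
GCD(166, 222) = 2

No, not coprime (GCD = 2)


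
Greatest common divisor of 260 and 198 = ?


260 = 1 * 198 + 62
198 = 3 * 62 + 12
62 = 5 * 12 + 2
12 = 6 * 2 + 0
GCD = 2


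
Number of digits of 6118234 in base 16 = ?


6118234 in base 16 = 5D5B5A
Number of digits = 6

6 digits (base 16)


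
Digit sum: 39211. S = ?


3 + 9 + 2 + 1 + 1 = 16


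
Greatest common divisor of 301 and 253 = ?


301 = 1 * 253 + 48
253 = 5 * 48 + 13
48 = 3 * 13 + 9
13 = 1 * 9 + 4
9 = 2 * 4 + 1
4 = 4 * 1 + 0
GCD = 1


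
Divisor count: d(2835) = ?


2835 = 3^4 × 5^1 × 7^1
d(2835) = (4+1) × (1+1) × (1+1) = 20

20 divisors


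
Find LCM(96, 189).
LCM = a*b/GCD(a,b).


GCD(96, 189) = 3
LCM = 96*189/3 = 18144/3 = 6048

LCM = 6048


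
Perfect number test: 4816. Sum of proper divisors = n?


Proper divisors of 4816: 1, 2, 4, 7, 8, 14, 16, 28, 43, 56, 86, 112, 172, 301, 344, 602, 688, 1204, 2408
Sum = 1 + 2 + 4 + 7 + 8 + 14 + 16 + 28 + 43 + 56 + 86 + 112 + 172 + 301 + 344 + 602 + 688 + 1204 + 2408 = 6096

No, 4816 is not perfect (6096 ≠ 4816)


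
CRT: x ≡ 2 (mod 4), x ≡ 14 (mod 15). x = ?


M = 4*15 = 60
M1 = M/4 = 15, M2 = M/15 = 4
M1^(-1) mod 4 = 3, M2^(-1) mod 15 = 4
x = 2*15*3 + 14*4*4 = 314
314 mod 60 = 14
Check: 14 mod 4 = 2 ✓, 14 mod 15 = 14 ✓

x ≡ 14 (mod 60)


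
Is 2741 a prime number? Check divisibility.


Check divisors up to sqrt(2741) = 52.3546
No divisors found.
2741 is prime.

Yes, 2741 is prime


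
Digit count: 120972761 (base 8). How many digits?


120972761 in base 8 = 715362731
Number of digits = 9

9 digits (base 8)


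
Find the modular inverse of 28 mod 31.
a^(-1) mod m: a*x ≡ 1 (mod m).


Use the extended Euclidean algorithm on (31, 28); each row r = 31*s + 28*t:
r=31, s=1, t=0
r=28, s=0, t=1
q=1: r=3, s=1, t=-1   [31*(1) + 28*(-1) = 3]
q=9: r=1, s=-9, t=10   [31*(-9) + 28*(10) = 1]
q=3: r=0, s=28, t=-31   [31*(28) + 28*(-31) = 0]
GCD = 1 with t = 10, so 28*(10) ≡ 1 (mod 31)
Inverse = 10 mod 31 = 10
Check: 28 * 10 = 280 ≡ 1 (mod 31)

28^(-1) ≡ 10 (mod 31)


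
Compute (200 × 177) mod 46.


200 × 177 = 35400
35400 mod 46 = 26


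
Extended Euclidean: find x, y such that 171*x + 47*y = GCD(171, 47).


Tabular extended Euclidean (each row: r = 171*s + 47*t):
r=171, s=1, t=0
r=47, s=0, t=1
q=3: r=30, s=1, t=-3   [171*(1) + 47*(-3) = 30]
q=1: r=17, s=-1, t=4   [171*(-1) + 47*(4) = 17]
q=1: r=13, s=2, t=-7   [171*(2) + 47*(-7) = 13]
q=1: r=4, s=-3, t=11   [171*(-3) + 47*(11) = 4]
q=3: r=1, s=11, t=-40   [171*(11) + 47*(-40) = 1]
q=4: r=0, s=-47, t=171   [171*(-47) + 47*(171) = 0]
GCD = 1; from the row with r=1: x=11, y=-40
Check: 171*(11) + 47*(-40) = 1881 - 1880 = 1

GCD = 1, x = 11, y = -40


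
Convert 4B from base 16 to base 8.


4B (base 16) = 75 (decimal)
75 (decimal) = 113 (base 8)


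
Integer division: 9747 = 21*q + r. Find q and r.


9747 = 21 * 464 + 3
Check: 9744 + 3 = 9747

q = 464, r = 3


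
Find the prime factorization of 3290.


3290 / 2 = 1645
1645 / 5 = 329
329 / 7 = 47
47 / 47 = 1
3290 = 2 × 5 × 7 × 47


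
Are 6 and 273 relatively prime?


Euclidean algorithm:
273 = 45 * 6 + 3
6 = 2 * 3 + 0
GCD(6, 273) = 3

No, not coprime (GCD = 3)


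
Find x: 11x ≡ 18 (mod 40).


GCD(11, 40) = 1, unique solution
a^(-1) mod 40 = 11
x = 11 * 18 mod 40 = 38

x ≡ 38 (mod 40)


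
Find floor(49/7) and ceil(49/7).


49/7 = 7.0000
floor = 7
ceil = 7

floor = 7, ceil = 7


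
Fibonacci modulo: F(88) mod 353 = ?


F(k) mod 353 for k=1..88:
1, 1, 2, 3, 5, 8, 13, 21, 34, 55, 89, 144, 233, 24, 257, 281, 185, 113, 298, 58, 3, 61, 64, 125, 189, 314, 150, 111, 261, 19, 280, 299, 226, 172, 45, 217, 262, 126, 35, 161, 196, 4, 200, 204, 51, 255, 306, 208, 161, 16, 177, 193, 17, 210, 227, 84, 311, 42, 0, 42, 42, 84, 126, 210, 336, 193, 176, 16, 192, 208, 47, 255, 302, 204, 153, 4, 157, 161, 318, 126, 91, 217, 308, 172, 127, 299, 73, 19
F(88) mod 353 = 19


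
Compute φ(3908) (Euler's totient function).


3908 = 2^2 × 977
Prime factors: 2, 977
φ(3908) = 3908 × (1-1/2) × (1-1/977)
= 3908 × 1/2 × 976/977 = 1952

φ(3908) = 1952


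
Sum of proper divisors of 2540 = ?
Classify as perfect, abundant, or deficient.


Proper divisors: 1, 2, 4, 5, 10, 20, 127, 254, 508, 635, 1270
Sum = 1 + 2 + 4 + 5 + 10 + 20 + 127 + 254 + 508 + 635 + 1270 = 2836
2836 > 2540 → abundant

s(2540) = 2836 (abundant)


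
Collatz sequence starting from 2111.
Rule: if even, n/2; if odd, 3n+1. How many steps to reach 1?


2111 → 6334 → 3167 → 9502 → 4751 → 14254 → 7127 → 21382 → 10691 → 32074 → 16037 → 48112 → 24056 → 12028 → 6014 → 3007 → 9022 → 4511 → 13534 → 6767 → 20302 → 10151 → 30454 → 15227 → 45682 → 22841 → 68524 → 34262 → 17131 → 51394 → 25697 → 77092 → 38546 → 19273 → 57820 → 28910 → 14455 → 43366 → 21683 → 65050 → 32525 → 97576 → 48788 → 24394 → 12197 → 36592 → 18296 → 9148 → 4574 → 2287 → 6862 → 3431 → 10294 → 5147 → 15442 → 7721 → 23164 → 11582 → 5791 → 17374 → 8687 → 26062 → 13031 → 39094 → 19547 → 58642 → 29321 → 87964 → 43982 → 21991 → 65974 → 32987 → 98962 → 49481 → 148444 → 74222 → 37111 → 111334 → 55667 → 167002 → 83501 → 250504 → 125252 → 62626 → 31313 → 93940 → 46970 → 23485 → 70456 → 35228 → 17614 → 8807 → 26422 → 13211 → 39634 → 19817 → 59452 → 29726 → 14863 → 44590 → 22295 → 66886 → 33443 → 100330 → 50165 → 150496 → 75248 → 37624 → 18812 → 9406 → 4703 → 14110 → 7055 → 21166 → 10583 → 31750 → 15875 → 47626 → 23813 → 71440 → 35720 → 17860 → 8930 → 4465 → 13396 → 6698 → 3349 → 10048 → 5024 → 2512 → 1256 → 628 → 314 → 157 → 472 → 236 → 118 → 59 → 178 → 89 → 268 → 134 → 67 → 202 → 101 → 304 → 152 → 76 → 38 → 19 → 58 → 29 → 88 → 44 → 22 → 11 → 34 → 17 → 52 → 26 → 13 → 40 → 20 → 10 → 5 → 16 → 8 → 4 → 2 → 1
Total steps = 169

169 steps
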